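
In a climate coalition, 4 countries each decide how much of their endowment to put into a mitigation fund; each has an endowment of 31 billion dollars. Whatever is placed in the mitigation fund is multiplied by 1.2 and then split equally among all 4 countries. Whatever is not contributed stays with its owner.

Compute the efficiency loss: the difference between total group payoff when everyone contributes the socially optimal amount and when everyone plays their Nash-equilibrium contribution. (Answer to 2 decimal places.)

24.80 billion dollars

Each contributed unit returns 1.2/4 = 0.3000 to its contributor — below 1 — so contributing 0 is dominant for every player. At the Nash equilibrium everyone keeps their 31, and the group total is 4 × 31 = 124.
Each contributed unit returns 1.200 to the group as a whole (0.3000 to each of 4 players), which exceeds 1, so the social optimum is full contribution: group total = 1.200 × 124 = 148.80.
Efficiency loss = 148.80 − 124 = 24.80.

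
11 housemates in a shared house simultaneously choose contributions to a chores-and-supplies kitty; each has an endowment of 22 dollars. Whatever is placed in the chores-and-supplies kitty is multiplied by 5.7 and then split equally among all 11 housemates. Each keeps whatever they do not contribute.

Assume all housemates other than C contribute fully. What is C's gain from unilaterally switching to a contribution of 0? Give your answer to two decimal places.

10.60 dollars

Switching from a contribution of 22 to 0 lets C keep an extra 22 dollars, but lowers the chores-and-supplies kitty by 22, which costs C their own share of that drop: 5.7/11 × 22 = 11.40.
Net gain = 22 − 11.40 = 10.60. The private return per contributed unit (0.5182) is below 1, so free-riding is indeed the best response regardless of what the others do.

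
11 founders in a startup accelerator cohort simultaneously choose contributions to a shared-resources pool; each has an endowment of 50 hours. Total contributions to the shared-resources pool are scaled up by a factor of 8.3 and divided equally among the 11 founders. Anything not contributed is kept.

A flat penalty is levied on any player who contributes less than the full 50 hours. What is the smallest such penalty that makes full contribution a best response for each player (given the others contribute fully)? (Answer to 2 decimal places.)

Given the others contribute fully, the best deviation is to contribute 0 (any partial contribution still incurs the fine and gives up units whose private return 0.7545 is below 1).
Deviating from 50 to 0 saves 50 hours but forfeits the deviator's share of the drop in the shared-resources pool: 8.3/11 × 50 = 37.73.
So the deviation gain is 50 − 37.73 = 12.27, and the fine must be at least 12.27 hours to wipe it out.

12.27 hours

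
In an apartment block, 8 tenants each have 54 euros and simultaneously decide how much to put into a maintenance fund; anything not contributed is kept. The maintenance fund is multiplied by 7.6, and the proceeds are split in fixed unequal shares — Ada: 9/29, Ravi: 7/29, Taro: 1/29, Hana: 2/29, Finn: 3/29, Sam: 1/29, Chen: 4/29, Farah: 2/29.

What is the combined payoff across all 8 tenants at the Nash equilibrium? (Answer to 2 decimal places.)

Each unit j contributes comes back to j as 7.6 × (j's share), so j prefers to contribute only if that share exceeds 1/7.6 = 0.1316; otherwise keeping the unit dominates.
Ada, Ravi and Chen clear that bar, contributing 54 each; the remaining 5 contribute 0. Total contributed: 162.
The maintenance fund pays out 7.6 × 162 = 1231.20 in total (split across the unequal shares, but the aggregate is all that matters for the group sum).
The 5 free-riders keep 54 each, adding 270. Group total = 270 + 1231.20 = 1501.20.

1501.20 euros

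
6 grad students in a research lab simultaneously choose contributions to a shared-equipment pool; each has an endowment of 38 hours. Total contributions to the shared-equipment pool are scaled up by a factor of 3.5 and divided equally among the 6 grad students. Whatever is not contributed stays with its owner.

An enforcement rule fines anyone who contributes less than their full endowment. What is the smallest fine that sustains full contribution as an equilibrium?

Given the others contribute fully, the best deviation is to contribute 0 (any partial contribution still incurs the fine and gives up units whose private return 0.5833 is below 1).
Deviating from 38 to 0 saves 38 hours but forfeits the deviator's share of the drop in the shared-equipment pool: 3.5/6 × 38 = 22.17.
So the deviation gain is 38 − 22.17 = 15.83, and the fine must be at least 15.83 hours to wipe it out.

15.83 hours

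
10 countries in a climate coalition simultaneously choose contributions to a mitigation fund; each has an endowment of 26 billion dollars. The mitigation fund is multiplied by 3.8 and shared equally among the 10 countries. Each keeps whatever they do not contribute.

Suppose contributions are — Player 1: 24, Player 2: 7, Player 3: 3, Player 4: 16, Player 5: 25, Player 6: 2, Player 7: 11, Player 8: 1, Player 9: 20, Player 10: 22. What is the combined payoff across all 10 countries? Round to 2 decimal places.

626.80 billion dollars

Total contributed: 24 + 7 + 3 + 16 + 25 + 2 + 11 + 1 + 20 + 22 = 131; total kept: 10 × 26 − 131 = 129.
The mitigation fund pays out 3.8 × 131 = 497.80 in aggregate.
Group total = 129 + 497.80 = 626.80.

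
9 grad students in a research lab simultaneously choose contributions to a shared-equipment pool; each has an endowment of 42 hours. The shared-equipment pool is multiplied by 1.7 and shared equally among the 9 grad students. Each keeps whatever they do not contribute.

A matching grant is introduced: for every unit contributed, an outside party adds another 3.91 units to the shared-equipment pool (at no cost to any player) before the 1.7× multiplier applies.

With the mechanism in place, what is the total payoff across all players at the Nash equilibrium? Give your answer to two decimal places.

With the mechanism, a contributed unit returns 1.7 × 4.91 / 9 = 0.9274 per unit of net cost — still below 1 — so contributing 0 remains dominant for every player.
Everyone keeps their endowment and the group total is 9 × 42 = 378.

378.00 hours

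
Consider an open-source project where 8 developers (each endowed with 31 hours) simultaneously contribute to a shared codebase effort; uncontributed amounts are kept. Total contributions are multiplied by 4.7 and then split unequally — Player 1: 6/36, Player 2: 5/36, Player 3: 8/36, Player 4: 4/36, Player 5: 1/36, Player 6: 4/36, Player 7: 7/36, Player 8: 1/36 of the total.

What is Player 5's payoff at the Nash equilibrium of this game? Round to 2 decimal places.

35.05 hours

A player with share s gets back 4.7·s per unit contributed, so full contribution is dominant for anyone with s > 1/4.7 = 0.2128 and zero contribution is dominant for anyone below.
Player 3 alone (share 8/36) is above the threshold, contributing 31; the remaining 7 contribute 0. Total contributed: 31.
Player 5 keeps 31 and receives 4.7 × 31 × 1/36 = 4.05 from the shared codebase effort, for a payoff of 35.05.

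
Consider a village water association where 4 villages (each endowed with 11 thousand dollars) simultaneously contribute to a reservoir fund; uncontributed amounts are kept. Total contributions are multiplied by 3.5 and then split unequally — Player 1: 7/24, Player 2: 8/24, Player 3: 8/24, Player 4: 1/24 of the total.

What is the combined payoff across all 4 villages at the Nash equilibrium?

126.50 thousand dollars

Each unit j contributes comes back to j as 3.5 × (j's share), so j prefers to contribute only if that share exceeds 1/3.5 = 0.2857; otherwise keeping the unit dominates.
Player 1, Player 2 and Player 3 are above the threshold, contributing 11 each; the remaining 1 contribute 0. Total contributed: 33.
The reservoir fund pays out 3.5 × 33 = 115.50 in total (split across the unequal shares, but the aggregate is all that matters for the group sum).
The 1 free-riders keep 11 each, adding 11. Group total = 11 + 115.50 = 126.50.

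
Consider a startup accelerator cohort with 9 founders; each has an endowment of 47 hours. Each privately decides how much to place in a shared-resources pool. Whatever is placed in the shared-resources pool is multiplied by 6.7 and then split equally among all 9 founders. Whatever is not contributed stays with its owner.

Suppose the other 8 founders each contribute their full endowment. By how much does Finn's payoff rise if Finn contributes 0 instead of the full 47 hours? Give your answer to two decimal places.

12.01 hours

Switching from a contribution of 47 to 0 lets Finn keep an extra 47 hours, but lowers the shared-resources pool by 47, which costs Finn their own share of that drop: 6.7/9 × 47 = 34.99.
Net gain = 47 − 34.99 = 12.01. The private return per contributed unit (0.7444) is below 1, so free-riding is indeed the best response regardless of what the others do.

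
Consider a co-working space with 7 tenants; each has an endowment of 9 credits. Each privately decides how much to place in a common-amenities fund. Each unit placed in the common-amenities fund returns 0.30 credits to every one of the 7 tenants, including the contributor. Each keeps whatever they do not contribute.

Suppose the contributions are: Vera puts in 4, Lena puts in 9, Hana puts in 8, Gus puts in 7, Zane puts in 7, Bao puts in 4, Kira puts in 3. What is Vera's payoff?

Total contributed: 4 + 9 + 8 + 7 + 7 + 4 + 3 = 42.
Each receives 0.30 × 42 = 12.60 from the common-amenities fund.
Vera keeps 9 − 4 = 5, so Vera's payoff is 5 + 12.60 = 17.60.

17.60 credits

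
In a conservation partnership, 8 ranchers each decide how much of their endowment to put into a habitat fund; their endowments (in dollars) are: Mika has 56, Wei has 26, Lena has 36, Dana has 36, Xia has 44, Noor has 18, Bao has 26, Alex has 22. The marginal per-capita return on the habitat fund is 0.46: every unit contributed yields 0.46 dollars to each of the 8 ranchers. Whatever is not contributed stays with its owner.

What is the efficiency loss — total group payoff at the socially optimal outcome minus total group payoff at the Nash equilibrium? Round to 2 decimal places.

707.52 dollars

The private return per contributed unit is 0.46 < 1 for everyone, so the Nash equilibrium is zero contribution and the group total is Σ E_j = 56 + 26 + 36 + 36 + 44 + 18 + 26 + 22 = 264.
Each contributed unit returns 3.680 to the group, so the social optimum is full contribution by everyone: group total = 3.680 × 264 = 971.52.
Efficiency loss = (3.680 − 1) × 264 = 707.52.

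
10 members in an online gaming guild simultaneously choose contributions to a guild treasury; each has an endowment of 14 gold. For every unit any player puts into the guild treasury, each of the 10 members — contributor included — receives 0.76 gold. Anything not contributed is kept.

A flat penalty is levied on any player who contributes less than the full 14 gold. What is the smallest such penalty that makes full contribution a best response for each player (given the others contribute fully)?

Given the others contribute fully, the best deviation is to contribute 0 (any partial contribution still incurs the fine and gives up units whose private return 0.76 is below 1).
Deviating from 14 to 0 saves 14 gold but forfeits the deviator's share of the drop in the guild treasury: 0.76 × 14 = 10.64.
So the deviation gain is 14 − 10.64 = 3.36, and the fine must be at least 3.36 gold to wipe it out.

3.36 gold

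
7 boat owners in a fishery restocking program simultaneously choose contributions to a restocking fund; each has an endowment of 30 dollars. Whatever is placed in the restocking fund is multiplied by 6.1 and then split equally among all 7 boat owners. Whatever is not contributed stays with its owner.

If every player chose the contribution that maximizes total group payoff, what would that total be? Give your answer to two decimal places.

Each contributed unit returns 6.100 to the group as a whole (0.8714 to each of 7 players), which exceeds 1, so the social optimum is full contribution: group total = 6.100 × 210 = 1281.00.

1281.00 dollars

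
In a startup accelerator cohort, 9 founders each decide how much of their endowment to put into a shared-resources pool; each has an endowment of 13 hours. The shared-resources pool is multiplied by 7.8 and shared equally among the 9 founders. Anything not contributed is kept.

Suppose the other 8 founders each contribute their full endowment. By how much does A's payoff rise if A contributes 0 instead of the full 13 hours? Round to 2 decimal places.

1.73 hours

Switching from a contribution of 13 to 0 lets A keep an extra 13 hours, but lowers the shared-resources pool by 13, which costs A their own share of that drop: 7.8/9 × 13 = 11.27.
Net gain = 13 − 11.27 = 1.73. The private return per contributed unit (0.8667) is below 1, so free-riding is indeed the best response regardless of what the others do.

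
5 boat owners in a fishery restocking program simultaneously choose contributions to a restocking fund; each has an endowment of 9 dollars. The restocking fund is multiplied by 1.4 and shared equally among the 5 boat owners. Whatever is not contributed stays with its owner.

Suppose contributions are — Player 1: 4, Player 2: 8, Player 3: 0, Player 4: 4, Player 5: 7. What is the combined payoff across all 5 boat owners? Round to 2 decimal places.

54.20 dollars

Total contributed: 4 + 8 + 0 + 4 + 7 = 23; total kept: 5 × 9 − 23 = 22.
The restocking fund pays out 1.4 × 23 = 32.20 in aggregate.
Group total = 22 + 32.20 = 54.20.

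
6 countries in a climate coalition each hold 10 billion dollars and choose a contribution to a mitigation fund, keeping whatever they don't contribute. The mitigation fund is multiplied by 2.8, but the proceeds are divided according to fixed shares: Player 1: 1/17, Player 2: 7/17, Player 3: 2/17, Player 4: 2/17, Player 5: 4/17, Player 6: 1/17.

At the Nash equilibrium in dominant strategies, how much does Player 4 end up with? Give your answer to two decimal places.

13.29 billion dollars

A player with share s gets back 2.8·s per unit contributed, so full contribution is dominant for anyone with s > 1/2.8 = 0.3571 and zero contribution is dominant for anyone below.
Only Player 2 (7/17) clears that bar, contributing 10; the remaining 5 contribute 0. Total contributed: 10.
Player 4 keeps 10 and receives 2.8 × 10 × 2/17 = 3.29 from the mitigation fund, for a payoff of 13.29.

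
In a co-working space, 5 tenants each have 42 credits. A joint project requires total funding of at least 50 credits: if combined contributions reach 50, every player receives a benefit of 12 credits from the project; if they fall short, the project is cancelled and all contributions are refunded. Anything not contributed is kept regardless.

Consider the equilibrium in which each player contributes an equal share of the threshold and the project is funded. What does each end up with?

44 credits

Equal share of the threshold: 50/5 = 10.
At this profile no one gains by cutting their contribution: any cut drops the total below 50, the project is cancelled, contributions are refunded, and the deviator ends with 42, which is less than 42 − 10 + 12 = 44. Contributing more than 10 just wastes the excess. So contributing exactly 10 is a best response.
Each player's payoff: 42 − 10 + 12 = 44.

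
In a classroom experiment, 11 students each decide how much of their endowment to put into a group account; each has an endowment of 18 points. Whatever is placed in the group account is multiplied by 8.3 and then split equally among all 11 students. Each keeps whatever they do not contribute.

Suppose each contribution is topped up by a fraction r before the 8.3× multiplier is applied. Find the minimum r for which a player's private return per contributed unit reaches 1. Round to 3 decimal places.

0.325

With matching at rate r, one contributed unit becomes (1 + r) in the group account and returns 8.3 × (1 + r) / 11 to the contributor.
Setting this equal to 1: 1 + r = 11/8.3 = 1.3253.
So the minimum matching rate is r = 1.3253 − 1 = 0.325.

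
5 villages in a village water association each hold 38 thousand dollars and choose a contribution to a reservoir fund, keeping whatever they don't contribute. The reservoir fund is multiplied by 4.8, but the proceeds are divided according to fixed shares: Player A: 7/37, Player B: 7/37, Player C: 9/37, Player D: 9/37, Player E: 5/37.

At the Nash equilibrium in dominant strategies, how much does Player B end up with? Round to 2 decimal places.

For player j, contributing a unit is worthwhile iff 4.8 × (j's share) ≥ 1, i.e. iff j's share is at least 0.2083.
Player C and Player D are above the threshold, contributing 38 each; the remaining 3 contribute 0. Total contributed: 76.
Player B keeps 38 and receives 4.8 × 76 × 7/37 = 69.02 from the reservoir fund, for a payoff of 107.02.

107.02 thousand dollars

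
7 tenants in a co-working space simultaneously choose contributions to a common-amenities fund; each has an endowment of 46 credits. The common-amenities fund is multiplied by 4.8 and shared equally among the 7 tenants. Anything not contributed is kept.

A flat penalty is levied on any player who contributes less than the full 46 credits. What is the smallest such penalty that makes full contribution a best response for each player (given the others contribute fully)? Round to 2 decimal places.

Given the others contribute fully, the best deviation is to contribute 0 (any partial contribution still incurs the fine and gives up units whose private return 0.6857 is below 1).
Deviating from 46 to 0 saves 46 credits but forfeits the deviator's share of the drop in the common-amenities fund: 4.8/7 × 46 = 31.54.
So the deviation gain is 46 − 31.54 = 14.46, and the fine must be at least 14.46 credits to wipe it out.

14.46 credits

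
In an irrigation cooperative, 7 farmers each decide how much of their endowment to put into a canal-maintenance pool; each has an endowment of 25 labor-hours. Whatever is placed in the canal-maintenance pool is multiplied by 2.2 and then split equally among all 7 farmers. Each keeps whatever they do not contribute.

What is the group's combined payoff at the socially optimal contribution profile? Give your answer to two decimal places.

Each contributed unit returns 2.200 to the group as a whole (0.3143 to each of 7 players), which exceeds 1, so the social optimum is full contribution: group total = 2.200 × 175 = 385.00.

385.00 labor-hours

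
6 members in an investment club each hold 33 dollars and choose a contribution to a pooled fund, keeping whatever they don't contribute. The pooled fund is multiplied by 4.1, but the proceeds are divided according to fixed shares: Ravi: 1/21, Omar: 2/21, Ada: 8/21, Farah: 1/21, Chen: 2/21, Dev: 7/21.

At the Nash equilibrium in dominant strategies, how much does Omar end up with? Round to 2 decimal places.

58.77 dollars

Each unit j contributes comes back to j as 4.1 × (j's share), so j prefers to contribute only if that share exceeds 1/4.1 = 0.2439; otherwise keeping the unit dominates.
Ada and Dev clear that bar, contributing 33 each; the remaining 4 contribute 0. Total contributed: 66.
Omar keeps 33 and receives 4.1 × 66 × 2/21 = 25.77 from the pooled fund, for a payoff of 58.77.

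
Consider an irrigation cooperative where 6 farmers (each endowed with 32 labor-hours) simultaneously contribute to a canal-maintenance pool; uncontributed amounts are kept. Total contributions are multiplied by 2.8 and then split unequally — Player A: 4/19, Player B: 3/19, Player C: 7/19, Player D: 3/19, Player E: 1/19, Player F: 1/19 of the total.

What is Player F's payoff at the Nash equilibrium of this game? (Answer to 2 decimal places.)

36.72 labor-hours

For player j, contributing a unit is worthwhile iff 2.8 × (j's share) ≥ 1, i.e. iff j's share is at least 0.3571.
Only Player C (7/19) clears that bar, contributing 32; the remaining 5 contribute 0. Total contributed: 32.
Player F keeps 32 and receives 2.8 × 32 × 1/19 = 4.72 from the canal-maintenance pool, for a payoff of 36.72.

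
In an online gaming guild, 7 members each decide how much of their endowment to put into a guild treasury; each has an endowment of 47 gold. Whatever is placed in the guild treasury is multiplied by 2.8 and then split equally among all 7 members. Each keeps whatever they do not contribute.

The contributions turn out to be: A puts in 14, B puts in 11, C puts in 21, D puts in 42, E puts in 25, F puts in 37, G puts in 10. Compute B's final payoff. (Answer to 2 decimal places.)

100.00 gold

Total contributed: 14 + 11 + 21 + 42 + 25 + 37 + 10 = 160.
Each receives 2.8 × 160 / 7 = 64.00 from the guild treasury.
B keeps 47 − 11 = 36, so B's payoff is 36 + 64.00 = 100.00.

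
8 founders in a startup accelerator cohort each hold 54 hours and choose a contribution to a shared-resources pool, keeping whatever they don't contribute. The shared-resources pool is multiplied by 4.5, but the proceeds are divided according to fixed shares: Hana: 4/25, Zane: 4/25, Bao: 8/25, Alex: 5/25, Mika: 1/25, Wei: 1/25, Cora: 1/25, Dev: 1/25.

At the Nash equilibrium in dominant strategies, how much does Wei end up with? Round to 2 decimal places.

63.72 hours

Player j's private return per contributed unit is 4.5 × (j's share). Contributing is weakly dominant for j when that share is at least 1/4.5 = 0.2222, and contributing 0 is dominant otherwise.
Bao alone (share 8/25) is above the threshold, contributing 54; the remaining 7 contribute 0. Total contributed: 54.
Wei keeps 54 and receives 4.5 × 54 × 1/25 = 9.72 from the shared-resources pool, for a payoff of 63.72.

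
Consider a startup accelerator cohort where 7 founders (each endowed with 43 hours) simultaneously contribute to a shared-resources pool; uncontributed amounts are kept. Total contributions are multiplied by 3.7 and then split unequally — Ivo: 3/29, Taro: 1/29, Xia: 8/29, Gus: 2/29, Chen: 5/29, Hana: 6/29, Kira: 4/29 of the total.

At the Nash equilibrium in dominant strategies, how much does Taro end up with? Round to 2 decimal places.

48.49 hours

For player j, contributing a unit is worthwhile iff 3.7 × (j's share) ≥ 1, i.e. iff j's share is at least 0.2703.
Xia alone (share 8/29) is above the threshold, contributing 43; the remaining 6 contribute 0. Total contributed: 43.
Taro keeps 43 and receives 3.7 × 43 × 1/29 = 5.49 from the shared-resources pool, for a payoff of 48.49.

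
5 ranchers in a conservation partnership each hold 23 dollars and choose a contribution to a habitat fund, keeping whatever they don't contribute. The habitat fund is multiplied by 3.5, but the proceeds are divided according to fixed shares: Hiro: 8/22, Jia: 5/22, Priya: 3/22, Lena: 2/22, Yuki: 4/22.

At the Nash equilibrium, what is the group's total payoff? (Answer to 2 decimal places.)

172.50 dollars

Player j's private return per contributed unit is 3.5 × (j's share). Contributing is weakly dominant for j when that share is at least 1/3.5 = 0.2857, and contributing 0 is dominant otherwise.
The only share above 0.2857 is Hiro's 8/22, contributing 23; the remaining 4 contribute 0. Total contributed: 23.
The habitat fund pays out 3.5 × 23 = 80.50 in total (split across the unequal shares, but the aggregate is all that matters for the group sum).
The 4 free-riders keep 23 each, adding 92. Group total = 92 + 80.50 = 172.50.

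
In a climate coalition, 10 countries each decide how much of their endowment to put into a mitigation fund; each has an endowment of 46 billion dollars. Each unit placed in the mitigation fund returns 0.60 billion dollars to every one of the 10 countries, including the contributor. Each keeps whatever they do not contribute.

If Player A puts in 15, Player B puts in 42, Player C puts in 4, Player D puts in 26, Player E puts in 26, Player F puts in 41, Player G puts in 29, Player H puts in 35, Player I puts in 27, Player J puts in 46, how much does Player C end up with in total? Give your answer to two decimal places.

216.60 billion dollars

Total contributed: 15 + 42 + 4 + 26 + 26 + 41 + 29 + 35 + 27 + 46 = 291.
Each receives 0.60 × 291 = 174.60 from the mitigation fund.
Player C keeps 46 − 4 = 42, so Player C's payoff is 42 + 174.60 = 216.60.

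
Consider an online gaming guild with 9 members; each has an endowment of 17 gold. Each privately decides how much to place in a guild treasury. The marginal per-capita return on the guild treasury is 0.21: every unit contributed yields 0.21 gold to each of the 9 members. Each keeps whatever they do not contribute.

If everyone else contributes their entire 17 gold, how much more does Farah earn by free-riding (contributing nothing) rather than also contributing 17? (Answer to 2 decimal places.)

Switching from a contribution of 17 to 0 lets Farah keep an extra 17 gold, but lowers the guild treasury by 17, which costs Farah their own share of that drop: 0.21 × 17 = 3.57.
Net gain = 17 − 3.57 = 13.43. The private return per contributed unit (0.21) is below 1, so free-riding is indeed the best response regardless of what the others do.

13.43 gold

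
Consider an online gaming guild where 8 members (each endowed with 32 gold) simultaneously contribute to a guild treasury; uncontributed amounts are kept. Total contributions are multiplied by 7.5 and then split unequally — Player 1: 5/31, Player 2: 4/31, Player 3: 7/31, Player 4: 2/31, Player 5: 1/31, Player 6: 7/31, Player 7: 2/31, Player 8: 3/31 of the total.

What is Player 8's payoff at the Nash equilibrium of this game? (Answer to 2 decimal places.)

A player with share s gets back 7.5·s per unit contributed, so full contribution is dominant for anyone with s > 1/7.5 = 0.1333 and zero contribution is dominant for anyone below.
The shares above 0.1333 belong to Player 1, Player 3 and Player 6, contributing 32 each; the remaining 5 contribute 0. Total contributed: 96.
Player 8 keeps 32 and receives 7.5 × 96 × 3/31 = 69.68 from the guild treasury, for a payoff of 101.68.

101.68 gold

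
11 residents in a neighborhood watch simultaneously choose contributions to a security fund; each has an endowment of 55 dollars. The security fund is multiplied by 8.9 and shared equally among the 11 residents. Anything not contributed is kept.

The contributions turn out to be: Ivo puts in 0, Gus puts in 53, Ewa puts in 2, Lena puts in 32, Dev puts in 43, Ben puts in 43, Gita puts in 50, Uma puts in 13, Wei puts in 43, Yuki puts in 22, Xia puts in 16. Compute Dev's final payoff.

Total contributed: 0 + 53 + 2 + 32 + 43 + 43 + 50 + 13 + 43 + 22 + 16 = 317.
Each receives 8.9 × 317 / 11 = 256.48 from the security fund.
Dev keeps 55 − 43 = 12, so Dev's payoff is 12 + 256.48 = 268.48.

268.48 dollars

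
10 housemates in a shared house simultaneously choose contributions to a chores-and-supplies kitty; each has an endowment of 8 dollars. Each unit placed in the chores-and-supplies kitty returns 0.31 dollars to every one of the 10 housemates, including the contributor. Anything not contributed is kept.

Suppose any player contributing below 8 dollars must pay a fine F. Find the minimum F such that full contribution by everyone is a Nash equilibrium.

5.52 dollars

Given the others contribute fully, the best deviation is to contribute 0 (any partial contribution still incurs the fine and gives up units whose private return 0.31 is below 1).
Deviating from 8 to 0 saves 8 dollars but forfeits the deviator's share of the drop in the chores-and-supplies kitty: 0.31 × 8 = 2.48.
So the deviation gain is 8 − 2.48 = 5.52, and the fine must be at least 5.52 dollars to wipe it out.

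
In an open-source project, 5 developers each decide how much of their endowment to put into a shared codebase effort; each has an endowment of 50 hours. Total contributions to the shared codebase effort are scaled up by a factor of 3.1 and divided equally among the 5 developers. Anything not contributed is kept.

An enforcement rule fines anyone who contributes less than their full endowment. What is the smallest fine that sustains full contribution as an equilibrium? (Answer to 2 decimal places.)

19.00 hours

Given the others contribute fully, the best deviation is to contribute 0 (any partial contribution still incurs the fine and gives up units whose private return 0.6200 is below 1).
Deviating from 50 to 0 saves 50 hours but forfeits the deviator's share of the drop in the shared codebase effort: 3.1/5 × 50 = 31.00.
So the deviation gain is 50 − 31.00 = 19.00, and the fine must be at least 19.00 hours to wipe it out.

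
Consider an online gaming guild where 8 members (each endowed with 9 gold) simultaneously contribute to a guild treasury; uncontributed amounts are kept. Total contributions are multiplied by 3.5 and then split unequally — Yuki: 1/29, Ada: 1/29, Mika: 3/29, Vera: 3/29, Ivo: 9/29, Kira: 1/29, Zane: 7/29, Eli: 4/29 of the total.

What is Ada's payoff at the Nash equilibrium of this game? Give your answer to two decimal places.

Player j's private return per contributed unit is 3.5 × (j's share). Contributing is weakly dominant for j when that share is at least 1/3.5 = 0.2857, and contributing 0 is dominant otherwise.
The only share above 0.2857 is Ivo's 9/29, contributing 9; the remaining 7 contribute 0. Total contributed: 9.
Ada keeps 9 and receives 3.5 × 9 × 1/29 = 1.09 from the guild treasury, for a payoff of 10.09.

10.09 gold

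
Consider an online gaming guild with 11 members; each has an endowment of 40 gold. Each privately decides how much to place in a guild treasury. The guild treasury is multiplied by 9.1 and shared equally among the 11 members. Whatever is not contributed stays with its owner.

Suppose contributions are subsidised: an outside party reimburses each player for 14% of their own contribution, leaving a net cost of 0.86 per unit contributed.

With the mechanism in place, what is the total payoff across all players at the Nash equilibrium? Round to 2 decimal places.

440.00 gold

Even with the mechanism, each unit contributed returns only (9.1/11) / 0.86 = 0.9619 per unit of net cost, so contributing nothing is still dominant.
At the Nash equilibrium no one contributes; group total payoff = 11 × 40 = 440.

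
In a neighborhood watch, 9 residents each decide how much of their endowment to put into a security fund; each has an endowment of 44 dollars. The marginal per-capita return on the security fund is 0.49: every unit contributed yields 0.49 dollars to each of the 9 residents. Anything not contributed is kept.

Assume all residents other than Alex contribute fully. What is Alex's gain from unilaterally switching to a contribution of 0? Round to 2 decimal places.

22.44 dollars

Switching from a contribution of 44 to 0 lets Alex keep an extra 44 dollars, but lowers the security fund by 44, which costs Alex their own share of that drop: 0.49 × 44 = 21.56.
Net gain = 44 − 21.56 = 22.44. The private return per contributed unit (0.49) is below 1, so free-riding is indeed the best response regardless of what the others do.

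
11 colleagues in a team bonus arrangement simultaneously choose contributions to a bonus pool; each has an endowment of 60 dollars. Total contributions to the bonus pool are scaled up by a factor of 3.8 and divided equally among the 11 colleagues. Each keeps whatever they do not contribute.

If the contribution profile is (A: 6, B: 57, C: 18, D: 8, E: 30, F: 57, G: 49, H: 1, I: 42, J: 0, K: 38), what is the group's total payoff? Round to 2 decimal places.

1516.80 dollars

Total contributed: 6 + 57 + 18 + 8 + 30 + 57 + 49 + 1 + 42 + 0 + 38 = 306; total kept: 11 × 60 − 306 = 354.
The bonus pool pays out 3.8 × 306 = 1162.80 in aggregate.
Group total = 354 + 1162.80 = 1516.80.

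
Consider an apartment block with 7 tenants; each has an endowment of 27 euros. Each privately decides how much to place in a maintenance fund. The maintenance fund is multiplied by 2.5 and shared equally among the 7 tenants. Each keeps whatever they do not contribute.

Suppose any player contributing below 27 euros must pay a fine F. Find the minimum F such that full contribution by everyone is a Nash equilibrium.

17.36 euros

Given the others contribute fully, the best deviation is to contribute 0 (any partial contribution still incurs the fine and gives up units whose private return 0.3571 is below 1).
Deviating from 27 to 0 saves 27 euros but forfeits the deviator's share of the drop in the maintenance fund: 2.5/7 × 27 = 9.64.
So the deviation gain is 27 − 9.64 = 17.36, and the fine must be at least 17.36 euros to wipe it out.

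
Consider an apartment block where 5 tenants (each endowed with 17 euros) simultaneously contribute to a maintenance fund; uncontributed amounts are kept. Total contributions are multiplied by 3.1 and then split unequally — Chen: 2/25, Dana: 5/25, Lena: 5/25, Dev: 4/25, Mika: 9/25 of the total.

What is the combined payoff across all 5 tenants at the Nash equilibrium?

120.70 euros

Player j's private return per contributed unit is 3.1 × (j's share). Contributing is weakly dominant for j when that share is at least 1/3.1 = 0.3226, and contributing 0 is dominant otherwise.
Only Mika (9/25) clears that bar, contributing 17; the remaining 4 contribute 0. Total contributed: 17.
The maintenance fund pays out 3.1 × 17 = 52.70 in total (split across the unequal shares, but the aggregate is all that matters for the group sum).
The 4 free-riders keep 17 each, adding 68. Group total = 68 + 52.70 = 120.70.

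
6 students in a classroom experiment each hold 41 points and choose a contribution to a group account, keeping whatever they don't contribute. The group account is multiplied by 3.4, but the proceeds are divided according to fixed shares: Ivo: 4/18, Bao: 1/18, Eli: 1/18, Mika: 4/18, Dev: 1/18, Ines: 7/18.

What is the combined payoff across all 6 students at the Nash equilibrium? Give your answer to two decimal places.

344.40 points

A player with share s gets back 3.4·s per unit contributed, so full contribution is dominant for anyone with s > 1/3.4 = 0.2941 and zero contribution is dominant for anyone below.
Ines alone (share 7/18) is above the threshold, contributing 41; the remaining 5 contribute 0. Total contributed: 41.
The group account pays out 3.4 × 41 = 139.40 in total (split across the unequal shares, but the aggregate is all that matters for the group sum).
The 5 free-riders keep 41 each, adding 205. Group total = 205 + 139.40 = 344.40.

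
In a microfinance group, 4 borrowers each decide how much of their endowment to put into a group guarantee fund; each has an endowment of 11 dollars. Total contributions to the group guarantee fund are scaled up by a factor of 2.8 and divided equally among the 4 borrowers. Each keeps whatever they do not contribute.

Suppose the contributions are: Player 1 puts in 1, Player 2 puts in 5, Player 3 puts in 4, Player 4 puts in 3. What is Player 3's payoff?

Total contributed: 1 + 5 + 4 + 3 = 13.
Each receives 2.8 × 13 / 4 = 9.10 from the group guarantee fund.
Player 3 keeps 11 − 4 = 7, so Player 3's payoff is 7 + 9.10 = 16.10.

16.10 dollars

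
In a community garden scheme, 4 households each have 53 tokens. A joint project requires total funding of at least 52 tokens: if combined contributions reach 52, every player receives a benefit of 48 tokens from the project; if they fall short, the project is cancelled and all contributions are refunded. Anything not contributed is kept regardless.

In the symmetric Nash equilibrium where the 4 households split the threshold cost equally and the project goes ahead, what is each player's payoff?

88 tokens

Equal share of the threshold: 52/4 = 13.
At this profile no one gains by cutting their contribution: any cut drops the total below 52, the project is cancelled, contributions are refunded, and the deviator ends with 53, which is less than 53 − 13 + 48 = 88. Contributing more than 13 just wastes the excess. So contributing exactly 13 is a best response.
Each player's payoff: 53 − 13 + 48 = 88.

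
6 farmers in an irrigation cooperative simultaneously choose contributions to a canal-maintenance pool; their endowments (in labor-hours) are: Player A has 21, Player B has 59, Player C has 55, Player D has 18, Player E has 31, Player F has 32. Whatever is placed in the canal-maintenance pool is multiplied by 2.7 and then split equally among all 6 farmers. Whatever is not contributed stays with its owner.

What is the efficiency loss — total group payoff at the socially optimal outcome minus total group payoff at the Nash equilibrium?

The private return per contributed unit is 2.7/6 = 0.4500 < 1 for every player regardless of endowment, so the Nash equilibrium is zero contribution and the group total is Σ E_j = 21 + 59 + 55 + 18 + 31 + 32 = 216.
Each contributed unit returns 2.700 to the group, so the social optimum is full contribution by everyone: group total = 2.700 × 216 = 583.20.
Efficiency loss = (2.700 − 1) × 216 = 367.20.

367.20 labor-hours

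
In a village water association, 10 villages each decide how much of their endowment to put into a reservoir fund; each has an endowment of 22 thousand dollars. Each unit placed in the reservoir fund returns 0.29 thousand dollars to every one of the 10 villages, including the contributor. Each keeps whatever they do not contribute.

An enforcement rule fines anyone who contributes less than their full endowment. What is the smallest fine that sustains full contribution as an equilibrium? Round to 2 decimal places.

15.62 thousand dollars

Given the others contribute fully, the best deviation is to contribute 0 (any partial contribution still incurs the fine and gives up units whose private return 0.29 is below 1).
Deviating from 22 to 0 saves 22 thousand dollars but forfeits the deviator's share of the drop in the reservoir fund: 0.29 × 22 = 6.38.
So the deviation gain is 22 − 6.38 = 15.62, and the fine must be at least 15.62 thousand dollars to wipe it out.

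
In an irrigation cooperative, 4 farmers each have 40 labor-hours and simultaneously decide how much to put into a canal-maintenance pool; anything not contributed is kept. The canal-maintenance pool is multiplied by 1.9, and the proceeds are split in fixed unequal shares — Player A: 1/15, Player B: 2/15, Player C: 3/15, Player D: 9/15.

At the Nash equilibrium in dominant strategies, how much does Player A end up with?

45.07 labor-hours

For player j, contributing a unit is worthwhile iff 1.9 × (j's share) ≥ 1, i.e. iff j's share is at least 0.5263.
Player D alone (share 9/15) is above the threshold, contributing 40; the remaining 3 contribute 0. Total contributed: 40.
Player A keeps 40 and receives 1.9 × 40 × 1/15 = 5.07 from the canal-maintenance pool, for a payoff of 45.07.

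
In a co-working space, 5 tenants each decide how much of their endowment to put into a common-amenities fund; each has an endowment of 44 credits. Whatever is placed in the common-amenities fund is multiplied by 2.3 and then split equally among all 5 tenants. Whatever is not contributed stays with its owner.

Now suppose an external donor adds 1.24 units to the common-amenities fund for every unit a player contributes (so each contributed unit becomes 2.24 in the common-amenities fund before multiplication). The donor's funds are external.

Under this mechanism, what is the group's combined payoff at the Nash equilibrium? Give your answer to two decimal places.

1133.44 credits

Under the mechanism each unit contributed yields 2.3 × 2.24 / 5 = 1.0304 back to its contributor per unit of net cost, which exceeds 1, making full contribution the dominant choice for everyone.
So the Nash equilibrium is full contribution by all 5; the group earns 2.3 × 2.24 × 220 = 1133.44.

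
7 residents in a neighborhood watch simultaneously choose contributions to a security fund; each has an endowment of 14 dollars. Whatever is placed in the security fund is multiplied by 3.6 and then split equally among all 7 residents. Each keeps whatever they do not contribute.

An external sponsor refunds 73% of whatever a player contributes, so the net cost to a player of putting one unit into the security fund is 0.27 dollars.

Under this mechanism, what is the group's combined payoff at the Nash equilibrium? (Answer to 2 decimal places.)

The effective private return per unit is now (3.6/7) / 0.27 = 1.9048 > 1, so every player's dominant strategy flips to full contribution.
So the Nash equilibrium is full contribution by all 7; the group earns 7 × (14 × 0.73 + 3.6 × 14) = 424.34.

424.34 dollars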